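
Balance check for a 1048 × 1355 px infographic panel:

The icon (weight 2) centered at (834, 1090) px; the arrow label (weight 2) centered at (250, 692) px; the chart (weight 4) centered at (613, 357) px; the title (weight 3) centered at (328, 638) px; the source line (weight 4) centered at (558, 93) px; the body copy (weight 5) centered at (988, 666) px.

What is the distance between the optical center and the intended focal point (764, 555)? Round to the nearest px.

≈ 128 px

Σw = 2 + 2 + 4 + 3 + 4 + 5 = 20.
Σw·x = 12776; x̄ = 12776/20 ≈ 638.80.
Σw·y = 10608; ȳ = 10608/20 ≈ 530.40.
Relative to (764, 555): Δ = (-125.20, -24.60); |Δ| = √(-125.20² + -24.60²) ≈ 127.59.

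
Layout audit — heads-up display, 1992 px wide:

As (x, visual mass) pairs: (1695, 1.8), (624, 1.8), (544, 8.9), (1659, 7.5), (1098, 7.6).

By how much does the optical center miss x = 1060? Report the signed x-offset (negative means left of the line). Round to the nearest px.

≈ 20 px

Σw = 1.8 + 1.8 + 8.9 + 7.5 + 7.6 = 27.6.
x: (1.8·1695 + 1.8·624 + 8.9·544 + 7.5·1659 + 7.6·1098) / 27.6 = 29803.1 / 27.6 ≈ 1079.82
Difference: 1079.82 − 1060 ≈ 19.82.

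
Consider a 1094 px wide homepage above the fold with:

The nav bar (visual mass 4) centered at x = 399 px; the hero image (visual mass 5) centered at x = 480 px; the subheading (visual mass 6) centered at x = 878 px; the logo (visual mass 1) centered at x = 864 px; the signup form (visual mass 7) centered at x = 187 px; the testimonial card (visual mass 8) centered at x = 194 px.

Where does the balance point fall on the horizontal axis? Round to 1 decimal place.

x ≈ 419.0

Weights sum to 4 + 5 + 6 + 1 + 7 + 8 = 31.
Σw·x = 12989; x̄ = 12989/31 ≈ 419.00.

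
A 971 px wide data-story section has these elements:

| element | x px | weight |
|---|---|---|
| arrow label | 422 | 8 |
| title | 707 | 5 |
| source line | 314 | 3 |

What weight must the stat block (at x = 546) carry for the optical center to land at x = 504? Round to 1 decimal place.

Existing Σw = 16 (8 + 5 + 3); existing moment 8·422 + 5·707 + 3·314 = 7853.
Set Σw·x/Σw = 504: (7853 + 546w) = 504·(16 + w).
Solving: w = (504·16 − 7853) / (546 − 504) = 211 / 42 ≈ 5.02.

w ≈ 5.0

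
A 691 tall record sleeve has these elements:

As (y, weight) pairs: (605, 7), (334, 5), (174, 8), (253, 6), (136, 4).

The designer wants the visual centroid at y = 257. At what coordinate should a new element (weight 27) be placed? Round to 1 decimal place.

After adding the new element, total weight = 7 + 5 + 8 + 6 + 4 + 27 = 57.
y: need Σw·y = 57·257 = 14649. Existing = 7·605 + 5·334 + 8·174 + 6·253 + 4·136 = 9359. Remainder 5290 / 27 ≈ 195.93.

y ≈ 195.9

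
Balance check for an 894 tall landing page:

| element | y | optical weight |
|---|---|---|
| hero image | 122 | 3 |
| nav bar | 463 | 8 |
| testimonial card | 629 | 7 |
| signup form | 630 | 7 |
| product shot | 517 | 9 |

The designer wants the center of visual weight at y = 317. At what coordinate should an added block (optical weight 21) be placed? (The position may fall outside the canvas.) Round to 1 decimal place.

New total weight: (3 + 8 + 7 + 7 + 9) + 21 = 55.
y: need Σw·y = 55·317 = 17435. Existing = 3·122 + 8·463 + 7·629 + 7·630 + 9·517 = 17536. Remainder -101 / 21 ≈ -4.81.

y ≈ -4.8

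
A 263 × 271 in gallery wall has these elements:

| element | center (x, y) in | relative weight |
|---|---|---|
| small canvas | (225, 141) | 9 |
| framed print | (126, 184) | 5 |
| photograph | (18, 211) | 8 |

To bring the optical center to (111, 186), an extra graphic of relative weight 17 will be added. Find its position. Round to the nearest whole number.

(90, 199)

After adding the extra graphic, total weight = 9 + 5 + 8 + 17 = 39.
x: need Σw·x = 39·111 = 4329. Existing = 9·225 + 5·126 + 8·18 = 2799. Remainder 1530 / 17 ≈ 90.00.
y: need Σw·y = 39·186 = 7254. Existing = 9·141 + 5·184 + 8·211 = 3877. Remainder 3377 / 17 ≈ 198.65.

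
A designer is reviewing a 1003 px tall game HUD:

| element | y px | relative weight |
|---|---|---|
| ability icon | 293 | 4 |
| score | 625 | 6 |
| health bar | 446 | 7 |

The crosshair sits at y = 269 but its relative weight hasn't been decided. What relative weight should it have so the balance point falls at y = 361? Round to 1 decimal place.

w ≈ 20.7

Existing Σw = 17 (4 + 6 + 7); existing moment 4·293 + 6·625 + 7·446 = 8044.
For the centroid to hit 361: (8044 + w·269) / (17 + w) = 361.
Solving: w = (361·17 − 8044) / (269 − 361) = -1907 / -92 ≈ 20.73.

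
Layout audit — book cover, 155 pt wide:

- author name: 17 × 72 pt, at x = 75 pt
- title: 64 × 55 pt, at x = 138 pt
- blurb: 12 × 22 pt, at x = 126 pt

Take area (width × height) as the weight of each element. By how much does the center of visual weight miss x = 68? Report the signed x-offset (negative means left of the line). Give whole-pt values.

≈ 54 pt

Areas → weights: author name 17·72 = 1224, title 64·55 = 3520, blurb 12·22 = 264; Σw = 5008.
Σw·x = 1224·75 + 3520·138 + 264·126 = 610824, so x̄ = 610824/5008 ≈ 121.97.
Offset from x = 68: 121.97 − 68 ≈ 53.97.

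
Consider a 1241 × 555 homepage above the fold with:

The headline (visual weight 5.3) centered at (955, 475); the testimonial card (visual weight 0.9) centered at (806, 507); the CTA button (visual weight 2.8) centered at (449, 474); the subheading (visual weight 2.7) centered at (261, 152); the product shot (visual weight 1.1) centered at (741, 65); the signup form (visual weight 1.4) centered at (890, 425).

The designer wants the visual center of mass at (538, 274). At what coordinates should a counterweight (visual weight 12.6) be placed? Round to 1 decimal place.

(365.8, 156.0)

New total weight: (5.3 + 0.9 + 2.8 + 2.7 + 1.1 + 1.4) + 12.6 = 26.8.
x: target moment 26.8×538 = 14418.4; current 5.3·955 + 0.9·806 + 2.8·449 + 2.7·261 + 1.1·741 + 1.4·890 = 9809.9; the counterweight supplies 4608.5, so x = 4608.5/12.6 ≈ 365.75.
y: target moment 26.8×274 = 7343.2; current 5.3·475 + 0.9·507 + 2.8·474 + 2.7·152 + 1.1·65 + 1.4·425 = 5377.9; the counterweight supplies 1965.3, so y = 1965.3/12.6 ≈ 155.98.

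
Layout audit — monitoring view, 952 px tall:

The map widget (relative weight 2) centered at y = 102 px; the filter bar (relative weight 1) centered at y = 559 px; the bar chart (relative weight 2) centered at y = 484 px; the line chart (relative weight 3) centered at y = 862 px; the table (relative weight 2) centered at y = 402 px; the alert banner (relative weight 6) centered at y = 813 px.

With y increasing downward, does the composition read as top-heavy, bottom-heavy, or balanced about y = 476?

Total weight = 2 + 1 + 2 + 3 + 2 + 6 = 16.
Σw·y = 9999; ȳ = 9999/16 ≈ 624.94.
624.9 vs midline 476 → bottom-heavy.

bottom-heavy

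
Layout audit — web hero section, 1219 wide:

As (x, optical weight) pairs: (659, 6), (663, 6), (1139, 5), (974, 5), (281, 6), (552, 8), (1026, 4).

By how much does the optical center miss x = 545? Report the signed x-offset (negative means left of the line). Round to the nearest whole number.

≈ 173

Total weight = 6 + 6 + 5 + 5 + 6 + 8 + 4 = 40.
x: (6·659 + 6·663 + 5·1139 + 5·974 + 6·281 + 8·552 + 4·1026) / 40 = 28703 / 40 ≈ 717.58
Difference: 717.58 − 545 ≈ 172.58.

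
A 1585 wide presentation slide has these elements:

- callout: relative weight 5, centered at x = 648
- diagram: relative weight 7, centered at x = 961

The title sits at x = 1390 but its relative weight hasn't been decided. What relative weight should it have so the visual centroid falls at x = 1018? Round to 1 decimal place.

Existing Σw = 12 (5 + 7); existing moment 5·648 + 7·961 = 9967.
For the centroid to hit 1018: (9967 + w·1390) / (12 + w) = 1018.
Solving: w = (1018·12 − 9967) / (1390 − 1018) = 2249 / 372 ≈ 6.05.

w ≈ 6.0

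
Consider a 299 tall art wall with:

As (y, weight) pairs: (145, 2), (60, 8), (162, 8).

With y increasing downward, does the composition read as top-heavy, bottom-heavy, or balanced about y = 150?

top-heavy

Total weight = 2 + 8 + 8 = 18.
y-moment: 2·145 + 8·60 + 8·162 = 2066; centroid 2066/18 ≈ 114.78.
Since 114.8 is above (smaller y than) 150, the composition reads top-heavy.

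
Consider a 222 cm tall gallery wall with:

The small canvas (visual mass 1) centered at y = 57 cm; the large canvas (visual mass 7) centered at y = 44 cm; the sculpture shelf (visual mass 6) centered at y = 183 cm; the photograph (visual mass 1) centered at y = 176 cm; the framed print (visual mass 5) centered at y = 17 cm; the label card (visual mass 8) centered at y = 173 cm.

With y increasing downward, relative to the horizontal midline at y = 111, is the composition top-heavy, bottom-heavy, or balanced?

balanced

Weights sum to 1 + 7 + 6 + 1 + 5 + 8 = 28.
Σw·y = 1·57 + 7·44 + 6·183 + 1·176 + 5·17 + 8·173 = 3108, so ȳ = 3108/28 ≈ 111.00.
111.00 = 111 exactly: balanced.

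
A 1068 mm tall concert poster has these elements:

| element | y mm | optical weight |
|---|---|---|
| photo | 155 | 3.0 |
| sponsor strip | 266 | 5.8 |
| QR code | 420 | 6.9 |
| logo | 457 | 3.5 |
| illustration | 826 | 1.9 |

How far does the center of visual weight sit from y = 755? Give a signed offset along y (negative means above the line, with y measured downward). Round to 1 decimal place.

Σw = 3.0 + 5.8 + 6.9 + 3.5 + 1.9 = 21.1.
y-moment: 3.0·155 + 5.8·266 + 6.9·420 + 3.5·457 + 1.9·826 = 8074.7; centroid 8074.7/21.1 ≈ 382.69.
Difference: 382.69 − 755 ≈ -372.31.

≈ -372.3 mm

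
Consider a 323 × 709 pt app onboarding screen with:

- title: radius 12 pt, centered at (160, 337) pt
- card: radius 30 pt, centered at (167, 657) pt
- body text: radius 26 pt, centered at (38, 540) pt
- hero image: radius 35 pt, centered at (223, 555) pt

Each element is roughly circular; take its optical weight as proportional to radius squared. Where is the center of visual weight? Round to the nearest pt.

(160, 572)

r² weights: title 12² = 144, card 30² = 900, body text 26² = 676, hero image 35² = 1225. Total = 2945.
Σw·x = 144·160 + 900·167 + 676·38 + 1225·223 = 472203, so x̄ = 472203/2945 ≈ 160.34.
Σw·y = 144·337 + 900·657 + 676·540 + 1225·555 = 1684743, so ȳ = 1684743/2945 ≈ 572.07.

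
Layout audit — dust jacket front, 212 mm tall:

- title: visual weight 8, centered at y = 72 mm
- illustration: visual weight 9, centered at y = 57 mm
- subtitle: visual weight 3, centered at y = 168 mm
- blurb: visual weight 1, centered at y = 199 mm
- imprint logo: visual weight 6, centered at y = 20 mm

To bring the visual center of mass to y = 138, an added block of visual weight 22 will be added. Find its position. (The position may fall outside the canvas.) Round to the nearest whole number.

New total weight: (8 + 9 + 3 + 1 + 6) + 22 = 49.
y: target moment 49×138 = 6762; current 8·72 + 9·57 + 3·168 + 1·199 + 6·20 = 1912; the added block supplies 4850, so y = 4850/22 ≈ 220.45.

y ≈ 220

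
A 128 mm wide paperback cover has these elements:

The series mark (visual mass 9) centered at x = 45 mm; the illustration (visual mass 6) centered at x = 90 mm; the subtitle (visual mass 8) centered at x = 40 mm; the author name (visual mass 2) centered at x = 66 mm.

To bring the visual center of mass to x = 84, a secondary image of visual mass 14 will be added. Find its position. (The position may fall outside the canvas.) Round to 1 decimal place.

New total weight: (9 + 6 + 8 + 2) + 14 = 39.
Along x: (1397 + 14·x) / 39 = 84 (existing moment 9·45 + 6·90 + 8·40 + 2·66 = 1397) ⇒ x = (3276 − 1397) / 14 ≈ 134.21.

x ≈ 134.2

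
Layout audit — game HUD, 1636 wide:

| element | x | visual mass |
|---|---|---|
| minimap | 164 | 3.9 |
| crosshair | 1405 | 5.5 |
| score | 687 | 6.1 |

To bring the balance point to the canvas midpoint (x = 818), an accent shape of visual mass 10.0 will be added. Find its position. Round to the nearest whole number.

After adding the accent shape, total weight = 3.9 + 5.5 + 6.1 + 10.0 = 25.5.
Along x: (12557.8 + 10.0·x) / 25.5 = 818 (existing moment 3.9·164 + 5.5·1405 + 6.1·687 = 12557.8) ⇒ x = (20859.0 − 12557.8) / 10.0 ≈ 830.12.

x ≈ 830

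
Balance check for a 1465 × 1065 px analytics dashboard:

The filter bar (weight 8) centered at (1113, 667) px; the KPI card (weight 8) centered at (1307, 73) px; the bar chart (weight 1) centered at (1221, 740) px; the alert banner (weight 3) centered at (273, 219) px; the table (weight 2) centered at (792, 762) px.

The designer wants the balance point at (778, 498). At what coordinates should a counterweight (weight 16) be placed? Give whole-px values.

After adding the counterweight, total weight = 8 + 8 + 1 + 3 + 2 + 16 = 38.
x: target moment 38×778 = 29564; current 8·1113 + 8·1307 + 1·1221 + 3·273 + 2·792 = 22984; the counterweight supplies 6580, so x = 6580/16 ≈ 411.25.
y: target moment 38×498 = 18924; current 8·667 + 8·73 + 1·740 + 3·219 + 2·762 = 8841; the counterweight supplies 10083, so y = 10083/16 ≈ 630.19.

(411, 630)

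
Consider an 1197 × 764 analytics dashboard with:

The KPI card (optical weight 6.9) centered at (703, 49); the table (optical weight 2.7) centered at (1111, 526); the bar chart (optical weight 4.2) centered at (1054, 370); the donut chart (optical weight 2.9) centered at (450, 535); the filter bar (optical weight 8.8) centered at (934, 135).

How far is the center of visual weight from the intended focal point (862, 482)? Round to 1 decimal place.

Weights sum to 6.9 + 2.7 + 4.2 + 2.9 + 8.8 = 25.5.
x-moment: 6.9·703 + 2.7·1111 + 4.2·1054 + 2.9·450 + 8.8·934 = 21801.4; centroid 21801.4/25.5 ≈ 854.96.
y-moment: 6.9·49 + 2.7·526 + 4.2·370 + 2.9·535 + 8.8·135 = 6051.8; centroid 6051.8/25.5 ≈ 237.33.
From (862, 482): dx = -7.04, dy = -244.67, so the distance is √(dx²+dy²) ≈ 244.78.

≈ 244.8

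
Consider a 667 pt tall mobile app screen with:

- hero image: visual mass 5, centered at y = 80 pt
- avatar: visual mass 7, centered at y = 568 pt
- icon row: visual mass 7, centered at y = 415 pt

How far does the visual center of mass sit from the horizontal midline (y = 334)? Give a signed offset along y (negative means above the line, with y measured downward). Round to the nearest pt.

≈ 49 pt

Weights sum to 5 + 7 + 7 = 19.
y: (5·80 + 7·568 + 7·415) / 19 = 7281 / 19 ≈ 383.21
Against y = 334, that's 383.21 − 334 = 49.21.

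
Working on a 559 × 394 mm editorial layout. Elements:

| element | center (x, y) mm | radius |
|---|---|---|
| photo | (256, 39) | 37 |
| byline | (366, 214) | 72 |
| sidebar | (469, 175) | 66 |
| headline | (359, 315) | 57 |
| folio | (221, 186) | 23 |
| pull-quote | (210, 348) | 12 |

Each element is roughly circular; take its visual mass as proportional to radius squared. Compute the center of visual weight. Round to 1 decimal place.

r² weights: photo 37² = 1369, byline 72² = 5184, sidebar 66² = 4356, headline 57² = 3249, folio 23² = 529, pull-quote 12² = 144. Total = 14831.
Σw·x = 5604312; x̄ = 5604312/14831 ≈ 377.88.
Σw·y = 3097008; ȳ = 3097008/14831 ≈ 208.82.

(377.9, 208.8)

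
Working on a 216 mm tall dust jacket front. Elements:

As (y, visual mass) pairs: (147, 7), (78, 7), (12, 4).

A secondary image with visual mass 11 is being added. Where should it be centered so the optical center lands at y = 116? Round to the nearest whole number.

y ≈ 158

New total weight: (7 + 7 + 4) + 11 = 29.
y: need Σw·y = 29·116 = 3364. Existing = 7·147 + 7·78 + 4·12 = 1623. Remainder 1741 / 11 ≈ 158.27.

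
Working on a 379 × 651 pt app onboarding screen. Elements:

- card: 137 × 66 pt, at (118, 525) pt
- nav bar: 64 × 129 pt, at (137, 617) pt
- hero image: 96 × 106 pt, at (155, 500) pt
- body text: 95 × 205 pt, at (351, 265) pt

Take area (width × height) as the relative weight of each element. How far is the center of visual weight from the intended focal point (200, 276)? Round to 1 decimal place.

Areas → weights: card 137·66 = 9042, nav bar 64·129 = 8256, hero image 96·106 = 10176, body text 95·205 = 19475; Σw = 46949.
x: (9042·118 + 8256·137 + 10176·155 + 19475·351) / 46949 = 10611033 / 46949 ≈ 226.01
y: (9042·525 + 8256·617 + 10176·500 + 19475·265) / 46949 = 20089877 / 46949 ≈ 427.91
From (200, 276): dx = 26.01, dy = 151.91, so the distance is √(dx²+dy²) ≈ 154.12.

≈ 154.1 pt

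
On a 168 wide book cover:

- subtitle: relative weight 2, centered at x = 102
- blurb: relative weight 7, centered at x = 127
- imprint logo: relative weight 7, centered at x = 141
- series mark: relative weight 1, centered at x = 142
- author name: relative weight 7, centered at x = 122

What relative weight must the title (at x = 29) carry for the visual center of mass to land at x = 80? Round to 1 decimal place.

w ≈ 22.7

Existing Σw = 24 (2 + 7 + 7 + 1 + 7); existing moment 2·102 + 7·127 + 7·141 + 1·142 + 7·122 = 3076.
For the centroid to hit 80: (3076 + w·29) / (24 + w) = 80.
Solving: w = (80·24 − 3076) / (29 − 80) = -1156 / -51 ≈ 22.67.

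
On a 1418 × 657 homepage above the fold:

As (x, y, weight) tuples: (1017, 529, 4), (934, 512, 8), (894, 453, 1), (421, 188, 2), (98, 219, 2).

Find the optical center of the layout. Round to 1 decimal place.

Weights sum to 4 + 8 + 1 + 2 + 2 = 17.
x: (4·1017 + 8·934 + 1·894 + 2·421 + 2·98) / 17 = 13472 / 17 ≈ 792.47
y: (4·529 + 8·512 + 1·453 + 2·188 + 2·219) / 17 = 7479 / 17 ≈ 439.94

(792.5, 439.9)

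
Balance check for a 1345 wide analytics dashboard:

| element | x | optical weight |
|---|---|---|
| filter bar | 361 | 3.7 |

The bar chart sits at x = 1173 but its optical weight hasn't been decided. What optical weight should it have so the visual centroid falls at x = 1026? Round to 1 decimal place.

The single fixed element contributes weight 3.7, moment 3.7·361 = 1335.7.
Balance at x = 1026 requires (1335.7 + w·1173) / (3.7 + w) = 1026.
Solving: w = (1026·3.7 − 1335.7) / (1173 − 1026) = 2460.5 / 147 ≈ 16.74.

w ≈ 16.7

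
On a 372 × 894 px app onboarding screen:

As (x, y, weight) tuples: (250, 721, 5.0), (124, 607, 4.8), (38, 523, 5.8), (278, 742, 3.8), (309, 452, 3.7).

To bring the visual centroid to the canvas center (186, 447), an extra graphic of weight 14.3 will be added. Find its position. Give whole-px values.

After adding the extra graphic, total weight = 5.0 + 4.8 + 5.8 + 3.8 + 3.7 + 14.3 = 37.4.
Along x: (4265.3 + 14.3·x) / 37.4 = 186 (existing moment 5.0·250 + 4.8·124 + 5.8·38 + 3.8·278 + 3.7·309 = 4265.3) ⇒ x = (6956.4 − 4265.3) / 14.3 ≈ 188.19.
Along y: (14044.0 + 14.3·y) / 37.4 = 447 (existing moment 5.0·721 + 4.8·607 + 5.8·523 + 3.8·742 + 3.7·452 = 14044.0) ⇒ y = (16717.8 − 14044.0) / 14.3 ≈ 186.98.

(188, 187)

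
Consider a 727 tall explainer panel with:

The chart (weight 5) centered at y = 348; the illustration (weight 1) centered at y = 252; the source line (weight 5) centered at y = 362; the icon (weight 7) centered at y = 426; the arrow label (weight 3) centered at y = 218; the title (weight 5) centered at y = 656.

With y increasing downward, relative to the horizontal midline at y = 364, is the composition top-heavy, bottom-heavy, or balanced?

bottom-heavy

Total weight = 5 + 1 + 5 + 7 + 3 + 5 = 26.
y: (5·348 + 1·252 + 5·362 + 7·426 + 3·218 + 5·656) / 26 = 10718 / 26 ≈ 412.23
412.2 vs midline 364 → bottom-heavy.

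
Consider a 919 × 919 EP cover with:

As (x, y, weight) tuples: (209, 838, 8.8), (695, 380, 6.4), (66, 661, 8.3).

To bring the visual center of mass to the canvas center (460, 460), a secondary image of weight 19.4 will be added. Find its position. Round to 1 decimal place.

(664.9, 228.9)

With the secondary image, Σw becomes 8.8 + 6.4 + 8.3 + 19.4 = 42.9.
x: need Σw·x = 42.9·460 = 19734.0. Existing = 8.8·209 + 6.4·695 + 8.3·66 = 6835.0. Remainder 12899.0 / 19.4 ≈ 664.90.
y: need Σw·y = 42.9·460 = 19734.0. Existing = 8.8·838 + 6.4·380 + 8.3·661 = 15292.7. Remainder 4441.3 / 19.4 ≈ 228.93.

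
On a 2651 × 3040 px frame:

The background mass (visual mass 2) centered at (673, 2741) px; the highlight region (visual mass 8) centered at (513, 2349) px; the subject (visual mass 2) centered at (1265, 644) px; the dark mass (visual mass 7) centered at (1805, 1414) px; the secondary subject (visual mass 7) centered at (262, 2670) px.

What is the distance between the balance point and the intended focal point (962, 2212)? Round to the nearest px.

≈ 163 px

Σw = 2 + 8 + 2 + 7 + 7 = 26.
x: (2·673 + 8·513 + 2·1265 + 7·1805 + 7·262) / 26 = 22449 / 26 ≈ 863.42
y: (2·2741 + 8·2349 + 2·644 + 7·1414 + 7·2670) / 26 = 54150 / 26 ≈ 2082.69
Offset from (962, 2212): Δx ≈ -98.58, Δy ≈ -129.31; distance = √(Δx² + Δy²) ≈ 162.60.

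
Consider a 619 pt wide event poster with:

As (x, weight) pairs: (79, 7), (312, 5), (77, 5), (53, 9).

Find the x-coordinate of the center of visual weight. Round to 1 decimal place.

Σw = 7 + 5 + 5 + 9 = 26.
Σw·x = 7·79 + 5·312 + 5·77 + 9·53 = 2975, so x̄ = 2975/26 ≈ 114.42.

x ≈ 114.4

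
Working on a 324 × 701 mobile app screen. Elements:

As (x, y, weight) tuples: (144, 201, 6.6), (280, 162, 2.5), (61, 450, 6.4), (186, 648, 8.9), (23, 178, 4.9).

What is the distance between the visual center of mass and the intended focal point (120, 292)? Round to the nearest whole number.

Weights sum to 6.6 + 2.5 + 6.4 + 8.9 + 4.9 = 29.3.
x: (6.6·144 + 2.5·280 + 6.4·61 + 8.9·186 + 4.9·23) / 29.3 = 3808.9 / 29.3 ≈ 130.00
y: (6.6·201 + 2.5·162 + 6.4·450 + 8.9·648 + 4.9·178) / 29.3 = 11251.0 / 29.3 ≈ 383.99
Offset from (120, 292): Δx ≈ 10.00, Δy ≈ 91.99; distance = √(Δx² + Δy²) ≈ 92.53.

≈ 93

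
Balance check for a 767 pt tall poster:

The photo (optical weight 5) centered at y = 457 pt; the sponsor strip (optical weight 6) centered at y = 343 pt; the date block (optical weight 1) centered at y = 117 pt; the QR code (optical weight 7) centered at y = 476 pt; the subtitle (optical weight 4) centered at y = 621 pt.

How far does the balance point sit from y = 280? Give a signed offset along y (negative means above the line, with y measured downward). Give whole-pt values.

Total weight = 5 + 6 + 1 + 7 + 4 = 23.
Σw·y = 5·457 + 6·343 + 1·117 + 7·476 + 4·621 = 10276, so ȳ = 10276/23 ≈ 446.78.
Difference: 446.78 − 280 ≈ 166.78.

≈ 167 pt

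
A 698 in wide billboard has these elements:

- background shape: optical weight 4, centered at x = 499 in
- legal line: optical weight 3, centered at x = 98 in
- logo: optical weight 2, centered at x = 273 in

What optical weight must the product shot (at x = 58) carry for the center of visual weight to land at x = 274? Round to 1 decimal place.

Fixed elements: Σw = 4 + 3 + 2 = 9, Σw·x = 4·499 + 3·98 + 2·273 = 2836.
Set Σw·x/Σw = 274: (2836 + 58w) = 274·(9 + w).
Rearranging, w·(58 − 274) = 274·9 − 2836 = -370, so w ≈ -370/-216 = 1.71.

w ≈ 1.7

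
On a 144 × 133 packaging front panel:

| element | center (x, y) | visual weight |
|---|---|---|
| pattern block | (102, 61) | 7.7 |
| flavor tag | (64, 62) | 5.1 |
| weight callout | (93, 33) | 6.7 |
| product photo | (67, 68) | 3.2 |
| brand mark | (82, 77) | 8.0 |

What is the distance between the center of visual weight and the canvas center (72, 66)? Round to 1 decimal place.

≈ 14.2

Total weight = 7.7 + 5.1 + 6.7 + 3.2 + 8.0 = 30.7.
Σw·x = 7.7·102 + 5.1·64 + 6.7·93 + 3.2·67 + 8.0·82 = 2605.3, so x̄ = 2605.3/30.7 ≈ 84.86.
Σw·y = 7.7·61 + 5.1·62 + 6.7·33 + 3.2·68 + 8.0·77 = 1840.6, so ȳ = 1840.6/30.7 ≈ 59.95.
From (72, 66): dx = 12.86, dy = -6.05, so the distance is √(dx²+dy²) ≈ 14.21.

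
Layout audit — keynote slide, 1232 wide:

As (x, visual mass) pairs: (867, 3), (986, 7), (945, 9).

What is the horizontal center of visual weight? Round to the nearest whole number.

x ≈ 948

Weights sum to 3 + 7 + 9 = 19.
x: (3·867 + 7·986 + 9·945) / 19 = 18008 / 19 ≈ 947.79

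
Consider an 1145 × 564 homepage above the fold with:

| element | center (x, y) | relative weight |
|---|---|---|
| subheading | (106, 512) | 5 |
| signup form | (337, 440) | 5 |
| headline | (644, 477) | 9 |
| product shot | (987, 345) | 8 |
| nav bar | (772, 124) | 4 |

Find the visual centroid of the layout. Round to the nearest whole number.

(613, 397)

Weights sum to 5 + 5 + 9 + 8 + 4 = 31.
Σw·x = 5·106 + 5·337 + 9·644 + 8·987 + 4·772 = 18995, so x̄ = 18995/31 ≈ 612.74.
Σw·y = 5·512 + 5·440 + 9·477 + 8·345 + 4·124 = 12309, so ȳ = 12309/31 ≈ 397.06.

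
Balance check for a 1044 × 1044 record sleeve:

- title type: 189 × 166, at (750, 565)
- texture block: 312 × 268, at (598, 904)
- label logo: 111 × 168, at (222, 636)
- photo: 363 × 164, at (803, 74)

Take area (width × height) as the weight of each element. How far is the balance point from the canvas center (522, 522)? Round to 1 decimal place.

≈ 135.4

Areas: title type 189·166 = 31374, texture block 312·268 = 83616, label logo 111·168 = 18648, photo 363·164 = 59532. Total weight = 193170.
x-moment: 31374·750 + 83616·598 + 18648·222 + 59532·803 = 125476920; centroid 125476920/193170 ≈ 649.57.
y-moment: 31374·565 + 83616·904 + 18648·636 + 59532·74 = 109580670; centroid 109580670/193170 ≈ 567.28.
Relative to (522, 522): Δ = (127.57, 45.28); |Δ| = √(127.57² + 45.28²) ≈ 135.36.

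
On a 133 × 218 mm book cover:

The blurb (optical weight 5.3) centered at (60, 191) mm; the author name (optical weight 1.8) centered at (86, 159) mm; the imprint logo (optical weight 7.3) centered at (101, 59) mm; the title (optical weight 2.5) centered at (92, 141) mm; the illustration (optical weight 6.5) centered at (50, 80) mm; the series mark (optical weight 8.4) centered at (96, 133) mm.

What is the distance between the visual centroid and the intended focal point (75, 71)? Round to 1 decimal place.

≈ 46.3 mm

Weights sum to 5.3 + 1.8 + 7.3 + 2.5 + 6.5 + 8.4 = 31.8.
Σw·x = 2571.5; x̄ = 2571.5/31.8 ≈ 80.86.
y: moment 3718.9 / weight 31.8 ≈ 116.95
From (75, 71): dx = 5.86, dy = 45.95, so the distance is √(dx²+dy²) ≈ 46.32.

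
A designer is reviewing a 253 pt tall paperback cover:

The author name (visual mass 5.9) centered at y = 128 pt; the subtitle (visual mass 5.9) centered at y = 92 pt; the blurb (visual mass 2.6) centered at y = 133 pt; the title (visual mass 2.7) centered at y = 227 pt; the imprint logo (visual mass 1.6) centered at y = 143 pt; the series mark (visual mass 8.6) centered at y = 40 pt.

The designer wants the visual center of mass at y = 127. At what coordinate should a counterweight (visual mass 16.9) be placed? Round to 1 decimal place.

After adding the counterweight, total weight = 5.9 + 5.9 + 2.6 + 2.7 + 1.6 + 8.6 + 16.9 = 44.2.
y: need Σw·y = 44.2·127 = 5613.4. Existing = 5.9·128 + 5.9·92 + 2.6·133 + 2.7·227 + 1.6·143 + 8.6·40 = 2829.5. Remainder 2783.9 / 16.9 ≈ 164.73.

y ≈ 164.7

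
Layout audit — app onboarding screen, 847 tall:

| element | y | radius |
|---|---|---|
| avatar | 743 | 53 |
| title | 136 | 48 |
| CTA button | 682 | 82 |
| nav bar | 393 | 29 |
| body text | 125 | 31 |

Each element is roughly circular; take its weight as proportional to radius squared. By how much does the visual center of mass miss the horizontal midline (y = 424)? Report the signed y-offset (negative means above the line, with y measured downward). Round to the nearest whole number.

≈ 121

r² weights: avatar 53² = 2809, title 48² = 2304, CTA button 82² = 6724, nav bar 29² = 841, body text 31² = 961. Total = 13639.
Σw·y = 2809·743 + 2304·136 + 6724·682 + 841·393 + 961·125 = 7436837, so ȳ = 7436837/13639 ≈ 545.26.
Difference: 545.26 − 424 ≈ 121.26.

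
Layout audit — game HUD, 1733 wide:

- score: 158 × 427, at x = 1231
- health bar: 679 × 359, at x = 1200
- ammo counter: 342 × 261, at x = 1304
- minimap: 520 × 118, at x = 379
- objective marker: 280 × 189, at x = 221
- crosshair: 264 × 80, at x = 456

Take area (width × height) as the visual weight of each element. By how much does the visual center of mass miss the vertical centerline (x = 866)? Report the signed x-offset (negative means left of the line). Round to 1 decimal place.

≈ 135.2

Areas: score 158·427 = 67466, health bar 679·359 = 243761, ammo counter 342·261 = 89262, minimap 520·118 = 61360, objective marker 280·189 = 52920, crosshair 264·80 = 21120. Total weight = 535889.
Σw·x = 67466·1231 + 243761·1200 + 89262·1304 + 61360·379 + 52920·221 + 21120·456 = 536542974, so x̄ = 536542974/535889 ≈ 1001.22.
Against x = 866, that's 1001.22 − 866 = 135.22.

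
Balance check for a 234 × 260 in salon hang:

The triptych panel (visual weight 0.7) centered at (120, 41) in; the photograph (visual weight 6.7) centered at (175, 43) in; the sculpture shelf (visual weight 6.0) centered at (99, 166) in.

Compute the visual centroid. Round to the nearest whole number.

(138, 98)

Σw = 0.7 + 6.7 + 6.0 = 13.4.
x-moment: 0.7·120 + 6.7·175 + 6.0·99 = 1850.5; centroid 1850.5/13.4 ≈ 138.10.
y-moment: 0.7·41 + 6.7·43 + 6.0·166 = 1312.8; centroid 1312.8/13.4 ≈ 97.97.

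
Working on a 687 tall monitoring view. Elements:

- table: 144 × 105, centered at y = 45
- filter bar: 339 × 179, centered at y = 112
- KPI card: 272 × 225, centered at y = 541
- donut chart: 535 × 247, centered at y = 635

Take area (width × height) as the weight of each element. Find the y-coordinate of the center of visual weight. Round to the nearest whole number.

Areas: table 144·105 = 15120, filter bar 339·179 = 60681, KPI card 272·225 = 61200, donut chart 535·247 = 132145. Total weight = 269146.
Σw·y = 15120·45 + 60681·112 + 61200·541 + 132145·635 = 124497947, so ȳ = 124497947/269146 ≈ 462.57.

y ≈ 463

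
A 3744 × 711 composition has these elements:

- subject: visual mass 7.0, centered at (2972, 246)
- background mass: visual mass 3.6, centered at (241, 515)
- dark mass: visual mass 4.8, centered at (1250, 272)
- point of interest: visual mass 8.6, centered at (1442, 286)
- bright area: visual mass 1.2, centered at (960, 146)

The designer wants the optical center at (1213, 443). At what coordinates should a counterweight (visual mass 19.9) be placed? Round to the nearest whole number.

With the counterweight, Σw becomes 7.0 + 3.6 + 4.8 + 8.6 + 1.2 + 19.9 = 45.1.
x: target moment 45.1×1213 = 54706.3; current 7.0·2972 + 3.6·241 + 4.8·1250 + 8.6·1442 + 1.2·960 = 41224.8; the counterweight supplies 13481.5, so x = 13481.5/19.9 ≈ 677.46.
y: target moment 45.1×443 = 19979.3; current 7.0·246 + 3.6·515 + 4.8·272 + 8.6·286 + 1.2·146 = 7516.4; the counterweight supplies 12462.9, so y = 12462.9/19.9 ≈ 626.28.

(677, 626)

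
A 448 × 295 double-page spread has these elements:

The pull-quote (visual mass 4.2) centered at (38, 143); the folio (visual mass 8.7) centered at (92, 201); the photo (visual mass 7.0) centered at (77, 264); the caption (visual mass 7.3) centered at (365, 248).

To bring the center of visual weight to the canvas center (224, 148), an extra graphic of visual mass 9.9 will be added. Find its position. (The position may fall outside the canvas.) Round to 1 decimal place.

After adding the extra graphic, total weight = 4.2 + 8.7 + 7.0 + 7.3 + 9.9 = 37.1.
x: need Σw·x = 37.1·224 = 8310.4. Existing = 4.2·38 + 8.7·92 + 7.0·77 + 7.3·365 = 4163.5. Remainder 4146.9 / 9.9 ≈ 418.88.
y: need Σw·y = 37.1·148 = 5490.8. Existing = 4.2·143 + 8.7·201 + 7.0·264 + 7.3·248 = 6007.7. Remainder -516.9 / 9.9 ≈ -52.21.

(418.9, -52.2)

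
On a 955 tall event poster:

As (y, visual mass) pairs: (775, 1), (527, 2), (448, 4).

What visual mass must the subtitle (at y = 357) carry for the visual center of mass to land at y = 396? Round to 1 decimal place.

Existing Σw = 7 (1 + 2 + 4); existing moment 1·775 + 2·527 + 4·448 = 3621.
Set Σw·y/Σw = 396: (3621 + 357w) = 396·(7 + w).
Rearranging, w·(357 − 396) = 396·7 − 3621 = -849, so w ≈ -849/-39 = 21.77.

w ≈ 21.8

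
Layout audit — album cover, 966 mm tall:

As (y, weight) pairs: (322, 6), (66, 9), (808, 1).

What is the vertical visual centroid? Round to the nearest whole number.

Σw = 6 + 9 + 1 = 16.
Σw·y = 6·322 + 9·66 + 1·808 = 3334, so ȳ = 3334/16 ≈ 208.38.

y ≈ 208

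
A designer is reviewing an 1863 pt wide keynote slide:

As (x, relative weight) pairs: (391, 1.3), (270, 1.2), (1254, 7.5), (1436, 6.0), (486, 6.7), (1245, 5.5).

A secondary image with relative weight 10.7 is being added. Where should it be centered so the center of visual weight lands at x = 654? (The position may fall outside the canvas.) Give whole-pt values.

After adding the secondary image, total weight = 1.3 + 1.2 + 7.5 + 6.0 + 6.7 + 5.5 + 10.7 = 38.9.
Along x: (28957.0 + 10.7·x) / 38.9 = 654 (existing moment 1.3·391 + 1.2·270 + 7.5·1254 + 6.0·1436 + 6.7·486 + 5.5·1245 = 28957.0) ⇒ x = (25440.6 − 28957.0) / 10.7 ≈ -328.64.

x ≈ -329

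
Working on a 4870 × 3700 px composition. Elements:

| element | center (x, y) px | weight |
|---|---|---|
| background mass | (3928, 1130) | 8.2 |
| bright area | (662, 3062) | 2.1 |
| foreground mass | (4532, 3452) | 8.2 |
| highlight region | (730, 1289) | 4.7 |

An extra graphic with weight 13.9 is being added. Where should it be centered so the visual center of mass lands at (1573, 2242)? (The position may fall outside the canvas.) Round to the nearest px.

(-1139, 2383)

After adding the extra graphic, total weight = 8.2 + 2.1 + 8.2 + 4.7 + 13.9 = 37.1.
x: need Σw·x = 37.1·1573 = 58358.3. Existing = 8.2·3928 + 2.1·662 + 8.2·4532 + 4.7·730 = 74193.2. Remainder -15834.9 / 13.9 ≈ -1139.20.
y: need Σw·y = 37.1·2242 = 83178.2. Existing = 8.2·1130 + 2.1·3062 + 8.2·3452 + 4.7·1289 = 50060.9. Remainder 33117.3 / 13.9 ≈ 2382.54.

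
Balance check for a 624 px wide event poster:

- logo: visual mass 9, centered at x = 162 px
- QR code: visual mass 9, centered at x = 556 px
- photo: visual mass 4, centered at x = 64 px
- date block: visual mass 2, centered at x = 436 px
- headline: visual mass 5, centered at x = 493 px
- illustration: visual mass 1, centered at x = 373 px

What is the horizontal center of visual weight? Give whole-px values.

x ≈ 348

Weights sum to 9 + 9 + 4 + 2 + 5 + 1 = 30.
x: (9·162 + 9·556 + 4·64 + 2·436 + 5·493 + 1·373) / 30 = 10428 / 30 ≈ 347.60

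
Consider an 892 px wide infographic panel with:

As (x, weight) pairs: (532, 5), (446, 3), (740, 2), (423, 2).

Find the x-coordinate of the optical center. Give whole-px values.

Weights sum to 5 + 3 + 2 + 2 = 12.
Σw·x = 5·532 + 3·446 + 2·740 + 2·423 = 6324, so x̄ = 6324/12 ≈ 527.00.

x ≈ 527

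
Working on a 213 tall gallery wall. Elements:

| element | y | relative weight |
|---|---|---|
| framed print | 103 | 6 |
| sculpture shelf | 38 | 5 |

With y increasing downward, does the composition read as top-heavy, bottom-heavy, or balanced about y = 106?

top-heavy

Σw = 6 + 5 = 11.
y: (6·103 + 5·38) / 11 = 808 / 11 ≈ 73.45
Since 73.5 is above (smaller y than) 106, the composition reads top-heavy.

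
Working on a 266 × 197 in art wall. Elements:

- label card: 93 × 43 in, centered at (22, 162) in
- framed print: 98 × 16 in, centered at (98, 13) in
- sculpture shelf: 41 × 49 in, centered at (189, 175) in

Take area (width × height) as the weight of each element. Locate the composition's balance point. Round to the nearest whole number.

Taking area as weight: label card 93·43 = 3999, framed print 98·16 = 1568, sculpture shelf 41·49 = 2009. Sum 7576.
x-moment: 3999·22 + 1568·98 + 2009·189 = 621343; centroid 621343/7576 ≈ 82.01.
y-moment: 3999·162 + 1568·13 + 2009·175 = 1019797; centroid 1019797/7576 ≈ 134.61.

(82, 135)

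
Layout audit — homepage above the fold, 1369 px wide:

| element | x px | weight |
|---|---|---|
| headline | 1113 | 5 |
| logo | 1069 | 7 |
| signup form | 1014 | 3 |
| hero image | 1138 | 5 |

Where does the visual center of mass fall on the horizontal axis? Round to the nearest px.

x ≈ 1089

Σw = 5 + 7 + 3 + 5 = 20.
Σw·x = 5·1113 + 7·1069 + 3·1014 + 5·1138 = 21780, so x̄ = 21780/20 ≈ 1089.00.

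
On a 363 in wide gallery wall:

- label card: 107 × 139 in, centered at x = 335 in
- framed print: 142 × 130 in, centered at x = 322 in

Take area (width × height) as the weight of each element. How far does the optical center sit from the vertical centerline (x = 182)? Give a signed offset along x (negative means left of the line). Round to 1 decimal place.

≈ 145.8 in

Taking area as weight: label card 107·139 = 14873, framed print 142·130 = 18460. Sum 33333.
x-moment: 14873·335 + 18460·322 = 10926575; centroid 10926575/33333 ≈ 327.80.
Against x = 182, that's 327.80 − 182 = 145.80.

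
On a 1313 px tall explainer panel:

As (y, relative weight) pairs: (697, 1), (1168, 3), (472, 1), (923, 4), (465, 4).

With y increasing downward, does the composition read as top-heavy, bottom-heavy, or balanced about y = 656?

Weights sum to 1 + 3 + 1 + 4 + 4 = 13.
y: (1·697 + 3·1168 + 1·472 + 4·923 + 4·465) / 13 = 10225 / 13 ≈ 786.54
786.5 lies below (larger y than) the midline 656, so the layout is bottom-heavy.

bottom-heavy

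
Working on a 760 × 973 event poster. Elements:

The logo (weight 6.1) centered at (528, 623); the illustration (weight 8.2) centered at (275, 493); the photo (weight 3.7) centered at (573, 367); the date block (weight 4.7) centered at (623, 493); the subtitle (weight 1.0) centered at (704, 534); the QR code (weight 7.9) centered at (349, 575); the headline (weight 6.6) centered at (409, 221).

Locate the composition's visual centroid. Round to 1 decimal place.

Weights sum to 6.1 + 8.2 + 3.7 + 4.7 + 1.0 + 7.9 + 6.6 = 38.2.
Σw·x = 6.1·528 + 8.2·275 + 3.7·573 + 4.7·623 + 1.0·704 + 7.9·349 + 6.6·409 = 16684.5, so x̄ = 16684.5/38.2 ≈ 436.77.
Σw·y = 6.1·623 + 8.2·493 + 3.7·367 + 4.7·493 + 1.0·534 + 7.9·575 + 6.6·221 = 18053.0, so ȳ = 18053.0/38.2 ≈ 472.59.

(436.8, 472.6)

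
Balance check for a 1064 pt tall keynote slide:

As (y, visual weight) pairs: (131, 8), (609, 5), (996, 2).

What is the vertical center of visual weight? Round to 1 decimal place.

Weights sum to 8 + 5 + 2 = 15.
Σw·y = 8·131 + 5·609 + 2·996 = 6085, so ȳ = 6085/15 ≈ 405.67.

y ≈ 405.7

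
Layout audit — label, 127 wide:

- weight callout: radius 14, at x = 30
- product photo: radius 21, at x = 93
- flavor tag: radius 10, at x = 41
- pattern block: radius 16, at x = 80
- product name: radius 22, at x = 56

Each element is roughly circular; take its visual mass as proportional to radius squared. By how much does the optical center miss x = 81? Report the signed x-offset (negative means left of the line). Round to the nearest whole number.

Weights ∝ r²: weight callout 14² = 196, product photo 21² = 441, flavor tag 10² = 100, pattern block 16² = 256, product name 22² = 484; Σw = 1477.
x: (196·30 + 441·93 + 100·41 + 256·80 + 484·56) / 1477 = 98577 / 1477 ≈ 66.74
Difference: 66.74 − 81 ≈ -14.26.

≈ -14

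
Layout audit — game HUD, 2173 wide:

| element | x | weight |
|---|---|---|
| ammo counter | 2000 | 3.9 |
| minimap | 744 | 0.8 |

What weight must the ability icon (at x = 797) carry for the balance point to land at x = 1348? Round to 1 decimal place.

w ≈ 3.7

Existing Σw = 4.7 (3.9 + 0.8); existing moment 3.9·2000 + 0.8·744 = 8395.2.
For the centroid to hit 1348: (8395.2 + w·797) / (4.7 + w) = 1348.
So w = (1348·4.7 − 8395.2)/(797 − 1348) = -2059.6/-551 ≈ 3.74.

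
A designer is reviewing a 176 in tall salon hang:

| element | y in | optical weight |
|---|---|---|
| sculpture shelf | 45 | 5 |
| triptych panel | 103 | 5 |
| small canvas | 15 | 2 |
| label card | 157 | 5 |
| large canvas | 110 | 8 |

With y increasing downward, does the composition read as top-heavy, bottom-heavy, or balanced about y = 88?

Total weight = 5 + 5 + 2 + 5 + 8 = 25.
Σw·y = 5·45 + 5·103 + 2·15 + 5·157 + 8·110 = 2435, so ȳ = 2435/25 ≈ 97.40.
97.4 lies below (larger y than) the midline 88, so the layout is bottom-heavy.

bottom-heavy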